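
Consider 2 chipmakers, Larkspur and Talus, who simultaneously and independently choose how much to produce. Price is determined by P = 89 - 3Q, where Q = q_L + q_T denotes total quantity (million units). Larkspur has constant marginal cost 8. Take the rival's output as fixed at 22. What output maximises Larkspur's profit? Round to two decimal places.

With the rival's output fixed at 22, Larkspur's profit is π_L = (89 - 3·22 - 3q_L)q_L - (8q_L) = (23 - 3q_L)q_L - (8q_L).
∂π_L/∂q_L = 15 - 6q_L = 0, so q_L = 5/2.

2.50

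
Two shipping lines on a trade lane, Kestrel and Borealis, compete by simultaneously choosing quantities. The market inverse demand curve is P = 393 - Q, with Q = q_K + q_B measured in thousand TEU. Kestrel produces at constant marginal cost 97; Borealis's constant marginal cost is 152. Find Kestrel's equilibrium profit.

13689

Kestrel's profit: π_K = (393 - Q)q_K - (97q_K). Setting ∂π_K/∂q_K = 0: 296 - 2q_K - (q_B) = 0.
Borealis's profit: π_B = (393 - Q)q_B - (152q_B). Setting ∂π_B/∂q_B = 0: 241 - 2q_B - (q_K) = 0.
Best responses: q_K = (296 - q_B)/2, q_B = (241 - q_K)/2.
Substituting one into the other gives q_K = 117 and q_B = 62.
Price P = 393 - 179 = 214.
Kestrel's profit: (214 - 97)·117 = 13689.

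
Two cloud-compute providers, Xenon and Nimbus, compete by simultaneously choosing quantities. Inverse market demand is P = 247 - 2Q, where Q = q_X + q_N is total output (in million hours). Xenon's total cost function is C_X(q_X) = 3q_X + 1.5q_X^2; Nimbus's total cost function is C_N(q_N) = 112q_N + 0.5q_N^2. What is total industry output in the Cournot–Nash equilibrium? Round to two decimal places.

Xenon's profit: π_X = (247 - 2Q)q_X - (3q_X + (3/2)q_X²). Setting ∂π_X/∂q_X = 0: 244 - 7q_X - 2(q_N) = 0.
Nimbus's first-order condition: 135 - 5q_N - 2(q_X) = 0.
So q_X = (244 - 2q_N)/7 and q_N = (135 - 2q_X)/5.
Substituting one into the other gives q_X = 950/31 and q_N = 457/31.
Total output Q = 950/31 + 457/31 = 1407/31.

45.39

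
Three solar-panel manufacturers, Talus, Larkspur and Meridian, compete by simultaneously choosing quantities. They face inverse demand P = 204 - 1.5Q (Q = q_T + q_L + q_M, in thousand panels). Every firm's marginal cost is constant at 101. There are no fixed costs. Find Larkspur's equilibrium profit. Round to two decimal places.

442.04

Each firm earns π_i = (204 - 1.5Q)q_i - 101q_i.
First-order condition (treating rivals' output as given): 103 - 3q_i - (3/2)·Σ_{j≠i} q_j = 0.
With identical firms every q_j equals q_i, so Σ_{j≠i} q_j = 2q_i and 103 = 6q_i, giving q_i = 103/6.
Price P = 204 - (3/2)·(103/2) = 507/4.
Larkspur's profit: (507/4 - 101)·(103/6) = 442.0417.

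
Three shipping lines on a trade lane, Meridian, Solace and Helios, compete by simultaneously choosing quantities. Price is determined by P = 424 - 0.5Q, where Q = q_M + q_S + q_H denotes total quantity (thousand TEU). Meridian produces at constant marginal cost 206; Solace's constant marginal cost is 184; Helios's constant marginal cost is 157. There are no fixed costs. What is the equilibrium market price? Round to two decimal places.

242.75

Meridian's profit: π_M = (424 - 0.5Q)q_M - (206q_M). Setting ∂π_M/∂q_M = 0: 218 - q_M - (1/2)(q_S + q_H) = 0.
Solace's profit: π_S = (424 - 0.5Q)q_S - (184q_S). Setting ∂π_S/∂q_S = 0: 240 - q_S - (1/2)(q_M + q_H) = 0.
Helios's profit: π_H = (424 - 0.5Q)q_H - (157q_H). Setting ∂π_H/∂q_H = 0: 267 - q_H - (1/2)(q_M + q_S) = 0.
Adding the 3 first-order conditions: 725 − 2Q = 0, so Q = 725/2.
Back-substituting: q_M = (218 − 725/4)/(1/2) = 147/2, q_S = (240 − 725/4)/(1/2) = 235/2, q_H = (267 − 725/4)/(1/2) = 343/2.
Total output Q = 725/2, so price P = 424 - (1/2)·(725/2) = 971/4.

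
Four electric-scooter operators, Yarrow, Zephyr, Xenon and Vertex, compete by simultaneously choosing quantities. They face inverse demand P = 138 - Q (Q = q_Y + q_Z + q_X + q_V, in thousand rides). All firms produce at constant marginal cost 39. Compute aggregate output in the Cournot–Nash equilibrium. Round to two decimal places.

A representative firm's profit is π_i = q_i(138 - Q) - 39q_i.
Setting ∂π_i/∂q_i = 0 with rivals' quantities fixed: 99 - 2q_i - Σ_{j≠i} q_j = 0.
By symmetry each firm produces the same amount; substituting Σ_{j≠i} q_j = 3q_i yields q_i = 99/5.
Total output Q = 99/5 + 99/5 + 99/5 + 99/5 = 396/5.

79.20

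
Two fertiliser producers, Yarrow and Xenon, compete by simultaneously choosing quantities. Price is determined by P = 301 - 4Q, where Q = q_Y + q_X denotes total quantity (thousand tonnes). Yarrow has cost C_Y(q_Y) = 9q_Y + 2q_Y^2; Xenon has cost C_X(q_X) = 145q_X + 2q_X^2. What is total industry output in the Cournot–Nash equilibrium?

28

Yarrow's profit: π_Y = (301 - 4Q)q_Y - (9q_Y + 2q_Y²). Setting ∂π_Y/∂q_Y = 0: 292 - 12q_Y - 4(q_X) = 0.
Xenon's first-order condition: 156 - 12q_X - 4(q_Y) = 0.
Best responses: q_Y = (292 - 4q_X)/12, q_X = (156 - 4q_Y)/12.
Substituting one into the other gives q_Y = 45/2 and q_X = 11/2.
Total output Q = 45/2 + 11/2 = 28.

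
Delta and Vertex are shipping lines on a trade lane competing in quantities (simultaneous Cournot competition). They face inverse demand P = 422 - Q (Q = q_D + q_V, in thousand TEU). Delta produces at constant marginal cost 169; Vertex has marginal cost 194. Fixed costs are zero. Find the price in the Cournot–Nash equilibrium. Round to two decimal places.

Delta's profit: π_D = (422 - Q)q_D - (169q_D). Setting ∂π_D/∂q_D = 0: 253 - 2q_D - (q_V) = 0.
Vertex's profit: π_V = (422 - Q)q_V - (194q_V). Setting ∂π_V/∂q_V = 0: 228 - 2q_V - (q_D) = 0.
Rearranging gives the reaction functions q_D = (253 - q_V)/2 and q_V = (228 - q_D)/2.
Solving the pair: q_D = 278/3, q_V = 203/3.
Total output Q = 481/3, so price P = 422 - 481/3 = 785/3.

261.67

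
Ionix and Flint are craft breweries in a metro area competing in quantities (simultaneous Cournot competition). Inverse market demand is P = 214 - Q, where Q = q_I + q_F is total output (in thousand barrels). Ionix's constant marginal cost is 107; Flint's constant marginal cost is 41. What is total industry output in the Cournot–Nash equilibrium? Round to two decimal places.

Ionix's profit: π_I = (214 - Q)q_I - (107q_I). Setting ∂π_I/∂q_I = 0: 107 - 2q_I - (q_F) = 0.
Flint's profit: π_F = (214 - Q)q_F - (41q_F). Setting ∂π_F/∂q_F = 0: 173 - 2q_F - (q_I) = 0.
Best responses: q_I = (107 - q_F)/2, q_F = (173 - q_I)/2.
Substituting one into the other gives q_I = 41/3 and q_F = 239/3.
Total output Q = 41/3 + 239/3 = 280/3.

93.33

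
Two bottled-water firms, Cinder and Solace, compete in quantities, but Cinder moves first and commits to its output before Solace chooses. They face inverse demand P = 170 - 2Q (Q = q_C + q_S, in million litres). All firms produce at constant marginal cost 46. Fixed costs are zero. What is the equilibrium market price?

77

The follower Solace best-responds to any q_C: π_S = (170 - 2Q)q_S - 46q_S.
∂π_S/∂q_S = 124 - 2q_C - 4q_S = 0 gives the reaction function q_S = (124 - 2q_C)/4.
The leader anticipates this reaction. Substituting into P = 170 - 2Q gives P = 108 - q_C, so π_C = (108 - q_C)q_C - 46q_C.
The leader's first-order condition 62 - 2q_C = 0 yields q_C = 31.
Then q_S = (124 - 2·31)/4 = 31/2.
Total output Q = 93/2, so price P = 170 - 2·(93/2) = 77.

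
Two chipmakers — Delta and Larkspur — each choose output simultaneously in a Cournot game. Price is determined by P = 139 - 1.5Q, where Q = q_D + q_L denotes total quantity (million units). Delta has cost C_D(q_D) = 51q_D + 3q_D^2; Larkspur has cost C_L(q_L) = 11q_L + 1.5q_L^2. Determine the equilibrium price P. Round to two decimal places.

99.70

Delta's profit: π_D = (139 - 1.5Q)q_D - (51q_D + 3q_D²). Setting ∂π_D/∂q_D = 0: 88 - 9q_D - (3/2)(q_L) = 0.
Larkspur's first-order condition: 128 - 6q_L - (3/2)(q_D) = 0.
Rearranging gives the reaction functions q_D = (88 - (3/2)q_L)/9 and q_L = (128 - (3/2)q_D)/6.
Substituting one into the other gives q_D = 448/69 and q_L = 1360/69.
Total output Q = 1808/69, so price P = 139 - (3/2)·(1808/69) = 99.6957.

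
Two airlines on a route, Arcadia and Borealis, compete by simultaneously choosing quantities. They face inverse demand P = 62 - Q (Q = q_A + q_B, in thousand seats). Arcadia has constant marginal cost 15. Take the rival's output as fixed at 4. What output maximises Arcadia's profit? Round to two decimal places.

21.50

With the rival's output fixed at 4, Arcadia's profit is π_A = (62 - 4 - q_A)q_A - (15q_A) = (58 - q_A)q_A - (15q_A).
∂π_A/∂q_A = 43 - 2q_A = 0, so q_A = 43/2.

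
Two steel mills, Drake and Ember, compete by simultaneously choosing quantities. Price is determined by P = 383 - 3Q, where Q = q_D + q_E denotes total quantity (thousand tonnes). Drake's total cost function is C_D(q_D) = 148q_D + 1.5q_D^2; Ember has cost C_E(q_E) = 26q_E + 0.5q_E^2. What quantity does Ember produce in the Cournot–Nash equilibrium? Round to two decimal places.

Drake's profit: π_D = (383 - 3Q)q_D - (148q_D + (3/2)q_D²). Setting ∂π_D/∂q_D = 0: 235 - 9q_D - 3(q_E) = 0.
Ember's first-order condition: 357 - 7q_E - 3(q_D) = 0.
Best responses: q_D = (235 - 3q_E)/9, q_E = (357 - 3q_D)/7.
Substituting one into the other gives q_D = 287/27 and q_E = 418/9.

46.44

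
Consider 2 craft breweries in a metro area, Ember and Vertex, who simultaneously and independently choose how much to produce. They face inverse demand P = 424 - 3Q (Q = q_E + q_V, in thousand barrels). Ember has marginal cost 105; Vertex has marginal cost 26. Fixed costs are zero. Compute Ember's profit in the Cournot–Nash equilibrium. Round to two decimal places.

Ember's profit: π_E = (424 - 3Q)q_E - (105q_E). Setting ∂π_E/∂q_E = 0: 319 - 6q_E - 3(q_V) = 0.
Vertex's profit: π_V = (424 - 3Q)q_V - (26q_V). Setting ∂π_V/∂q_V = 0: 398 - 6q_V - 3(q_E) = 0.
Best responses: q_E = (319 - 3q_V)/6, q_V = (398 - 3q_E)/6.
Substituting one into the other gives q_E = 80/3 and q_V = 53.
Price P = 424 - 3·(239/3) = 185.
Ember's profit: (185 - 105)·(80/3) = 2133.3333.

2133.33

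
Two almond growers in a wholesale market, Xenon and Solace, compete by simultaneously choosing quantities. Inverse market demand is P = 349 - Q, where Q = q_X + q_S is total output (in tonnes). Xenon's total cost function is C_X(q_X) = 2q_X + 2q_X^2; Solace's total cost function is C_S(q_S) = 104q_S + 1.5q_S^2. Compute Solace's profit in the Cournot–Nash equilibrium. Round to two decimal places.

Xenon's profit: π_X = (349 - Q)q_X - (2q_X + 2q_X²). Setting ∂π_X/∂q_X = 0: 347 - 6q_X - (q_S) = 0.
Solace's first-order condition: 245 - 5q_S - (q_X) = 0.
So q_X = (347 - q_S)/6 and q_S = (245 - q_X)/5.
Solving the pair: q_X = 1490/29, q_S = 1123/29.
Price P = 349 - 90.1034 = 258.8966.
Solace's profit: 258.8966·(1123/29) - 104·(1123/29) - (3/2)(1123/29)² = 3748.8971.

3748.90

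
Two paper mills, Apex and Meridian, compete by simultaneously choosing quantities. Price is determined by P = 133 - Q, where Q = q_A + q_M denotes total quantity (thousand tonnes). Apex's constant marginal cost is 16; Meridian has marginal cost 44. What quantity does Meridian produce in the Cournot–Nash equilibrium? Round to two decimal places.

20.33

Apex's profit: π_A = (133 - Q)q_A - (16q_A). Setting ∂π_A/∂q_A = 0: 117 - 2q_A - (q_M) = 0.
Meridian's first-order condition: 89 - 2q_M - (q_A) = 0.
Rearranging gives the reaction functions q_A = (117 - q_M)/2 and q_M = (89 - q_A)/2.
Solving the pair: q_A = 145/3, q_M = 61/3.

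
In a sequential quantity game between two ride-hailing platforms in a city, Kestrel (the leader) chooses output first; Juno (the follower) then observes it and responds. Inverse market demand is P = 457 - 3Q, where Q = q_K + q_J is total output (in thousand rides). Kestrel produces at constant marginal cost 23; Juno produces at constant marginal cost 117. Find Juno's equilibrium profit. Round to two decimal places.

481.33

The follower Juno best-responds to any q_K: π_J = (457 - 3Q)q_J - 117q_J.
Setting the follower's marginal profit to zero, 340 - 3q_K - 6q_J = 0, i.e. q_J = (340 - 3q_K)/6.
The leader anticipates this reaction. Substituting into P = 457 - 3Q gives P = 287 - (3/2)q_K, so π_K = (287 - (3/2)q_K)q_K - 23q_K.
Maximising: ∂π_K/∂q_K = 264 - 3q_K = 0, giving q_K = 88.
Then q_J = (340 - 3·88)/6 = 38/3.
Price P = 457 - 3·(302/3) = 155.
Juno's profit: (155 - 117)·(38/3) = 1444/3.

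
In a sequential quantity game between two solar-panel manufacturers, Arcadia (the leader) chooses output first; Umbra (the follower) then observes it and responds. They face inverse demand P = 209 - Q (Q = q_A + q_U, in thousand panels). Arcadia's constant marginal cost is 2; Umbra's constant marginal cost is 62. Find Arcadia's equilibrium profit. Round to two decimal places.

8911.13

The follower Umbra best-responds to any q_A: π_U = (209 - Q)q_U - 62q_U.
Setting the follower's marginal profit to zero, 147 - q_A - 2q_U = 0, i.e. q_U = (147 - q_A)/2.
The leader anticipates this reaction. Substituting into P = 209 - Q gives P = 271/2 - (1/2)q_A, so π_A = (271/2 - (1/2)q_A)q_A - 2q_A.
The leader's first-order condition 267/2 - q_A = 0 yields q_A = 267/2.
Then q_U = (147 - 267/2)/2 = 27/4.
Price P = 209 - 561/4 = 275/4.
Arcadia's profit: (275/4 - 2)·(267/2) = 8911.1250.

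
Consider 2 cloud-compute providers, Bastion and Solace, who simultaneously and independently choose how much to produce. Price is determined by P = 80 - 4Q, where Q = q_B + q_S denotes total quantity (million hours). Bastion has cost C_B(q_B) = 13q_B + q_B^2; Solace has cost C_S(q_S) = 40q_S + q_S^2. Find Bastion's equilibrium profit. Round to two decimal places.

Bastion's profit: π_B = (80 - 4Q)q_B - (13q_B + q_B²). Setting ∂π_B/∂q_B = 0: 67 - 10q_B - 4(q_S) = 0.
Solace's first-order condition: 40 - 10q_S - 4(q_B) = 0.
Best responses: q_B = (67 - 4q_S)/10, q_S = (40 - 4q_B)/10.
Substituting one into the other gives q_B = 85/14 and q_S = 11/7.
Price P = 80 - 4·(107/14) = 346/7.
Bastion's profit: (346/7)·(85/14) - 13·(85/14) - (85/14)² = 184.3112.

184.31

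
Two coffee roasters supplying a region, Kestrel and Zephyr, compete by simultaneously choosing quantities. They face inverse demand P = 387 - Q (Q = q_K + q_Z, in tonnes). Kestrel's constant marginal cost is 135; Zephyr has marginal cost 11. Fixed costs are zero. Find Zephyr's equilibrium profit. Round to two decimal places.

Kestrel's profit: π_K = (387 - Q)q_K - (135q_K). Setting ∂π_K/∂q_K = 0: 252 - 2q_K - (q_Z) = 0.
Zephyr's profit: π_Z = (387 - Q)q_Z - (11q_Z). Setting ∂π_Z/∂q_Z = 0: 376 - 2q_Z - (q_K) = 0.
Rearranging gives the reaction functions q_K = (252 - q_Z)/2 and q_Z = (376 - q_K)/2.
Solving the pair: q_K = 128/3, q_Z = 500/3.
Price P = 387 - 628/3 = 533/3.
Zephyr's profit: (533/3 - 11)·(500/3) = 27777.7778.

27777.78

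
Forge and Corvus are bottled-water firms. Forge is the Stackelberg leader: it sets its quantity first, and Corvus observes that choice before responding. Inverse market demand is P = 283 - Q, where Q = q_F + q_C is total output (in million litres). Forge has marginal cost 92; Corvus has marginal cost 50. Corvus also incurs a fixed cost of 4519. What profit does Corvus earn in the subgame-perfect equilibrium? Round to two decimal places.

1761.56

The follower Corvus best-responds to any q_F: π_C = (283 - Q)q_C - 50q_C.
Follower FOC: 233 - q_F - 2q_C = 0, so q_C(q_F) = (233 - q_F)/2.
Forge substitutes q_C(q_F) into its own profit: π_F = q_F(283 - q_F - (233 - q_F)/2) - 92q_F = (333/2 - (1/2)q_F)q_F - 92q_F.
Leader FOC: 149/2 - q_F = 0, so q_F = 149/2.
Then q_C = (233 - 149/2)/2 = 317/4.
Price P = 283 - 615/4 = 517/4.
Corvus's profit: (517/4 - 50)·(317/4) - 4519 = 1761.5625.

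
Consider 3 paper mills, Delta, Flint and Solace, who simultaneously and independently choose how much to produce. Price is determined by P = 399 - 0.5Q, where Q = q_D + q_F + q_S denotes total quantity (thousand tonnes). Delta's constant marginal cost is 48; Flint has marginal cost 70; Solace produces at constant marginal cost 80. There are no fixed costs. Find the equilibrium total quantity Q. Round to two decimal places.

Delta's profit: π_D = (399 - 0.5Q)q_D - (48q_D). Setting ∂π_D/∂q_D = 0: 351 - q_D - (1/2)(q_F + q_S) = 0.
Flint's first-order condition: 329 - q_F - (1/2)(q_D + q_S) = 0.
Solace's first-order condition: 319 - q_S - (1/2)(q_D + q_F) = 0.
Summing all 3 equations gives 999 − 2Q = 0, hence Q = 999/2.
Back-substituting: q_D = (351 − 999/4)/(1/2) = 405/2, q_F = (329 − 999/4)/(1/2) = 317/2, q_S = (319 − 999/4)/(1/2) = 277/2.
Total output Q = 405/2 + 317/2 + 277/2 = 999/2.

499.50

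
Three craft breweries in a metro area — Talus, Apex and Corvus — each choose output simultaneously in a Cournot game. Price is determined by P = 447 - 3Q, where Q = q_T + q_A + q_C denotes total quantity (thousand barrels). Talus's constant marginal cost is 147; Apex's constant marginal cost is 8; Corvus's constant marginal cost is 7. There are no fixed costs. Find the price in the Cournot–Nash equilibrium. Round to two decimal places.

Talus's profit: π_T = (447 - 3Q)q_T - (147q_T). Setting ∂π_T/∂q_T = 0: 300 - 6q_T - 3(q_A + q_C) = 0.
Apex's profit: π_A = (447 - 3Q)q_A - (8q_A). Setting ∂π_A/∂q_A = 0: 439 - 6q_A - 3(q_T + q_C) = 0.
Corvus's profit: π_C = (447 - 3Q)q_C - (7q_C). Setting ∂π_C/∂q_C = 0: 440 - 6q_C - 3(q_T + q_A) = 0.
Adding the 3 first-order conditions: 1179 − 12Q = 0, so Q = 393/4.
Back-substituting: q_T = (300 − 1179/4)/3 = 7/4, q_A = (439 − 1179/4)/3 = 577/12, q_C = (440 − 1179/4)/3 = 581/12.
Total output Q = 393/4, so price P = 447 - 3·(393/4) = 609/4.

152.25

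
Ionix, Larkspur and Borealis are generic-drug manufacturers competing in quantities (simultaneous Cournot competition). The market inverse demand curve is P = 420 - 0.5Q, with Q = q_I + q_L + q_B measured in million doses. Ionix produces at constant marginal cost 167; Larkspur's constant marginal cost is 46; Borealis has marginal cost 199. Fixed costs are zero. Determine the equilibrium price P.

Ionix's profit: π_I = (420 - 0.5Q)q_I - (167q_I). Setting ∂π_I/∂q_I = 0: 253 - q_I - (1/2)(q_L + q_B) = 0.
Larkspur's profit: π_L = (420 - 0.5Q)q_L - (46q_L). Setting ∂π_L/∂q_L = 0: 374 - q_L - (1/2)(q_I + q_B) = 0.
Borealis's profit: π_B = (420 - 0.5Q)q_B - (199q_B). Setting ∂π_B/∂q_B = 0: 221 - q_B - (1/2)(q_I + q_L) = 0.
Summing all 3 equations gives 848 − 2Q = 0, hence Q = 424.
Back-substituting: q_I = (253 − 212)/(1/2) = 82, q_L = (374 − 212)/(1/2) = 324, q_B = (221 − 212)/(1/2) = 18.
Total output Q = 424, so price P = 420 - (1/2)·424 = 208.

208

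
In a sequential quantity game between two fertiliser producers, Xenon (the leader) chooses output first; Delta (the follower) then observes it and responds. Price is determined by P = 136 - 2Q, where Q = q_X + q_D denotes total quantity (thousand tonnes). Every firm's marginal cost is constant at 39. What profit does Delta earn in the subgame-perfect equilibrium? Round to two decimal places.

Solve by backward induction. Given q_X, the follower Delta maximises π_D = (136 - 2q_X - 2q_D)q_D - 39q_D.
Setting the follower's marginal profit to zero, 97 - 2q_X - 4q_D = 0, i.e. q_D = (97 - 2q_X)/4.
The leader anticipates this reaction. Substituting into P = 136 - 2Q gives P = 175/2 - q_X, so π_X = (175/2 - q_X)q_X - 39q_X.
The leader's first-order condition 97/2 - 2q_X = 0 yields q_X = 97/4.
Then q_D = (97 - 2·(97/4))/4 = 97/8.
Price P = 136 - 2·(291/8) = 253/4.
Delta's profit: (253/4 - 39)·(97/8) = 294.0313.

294.03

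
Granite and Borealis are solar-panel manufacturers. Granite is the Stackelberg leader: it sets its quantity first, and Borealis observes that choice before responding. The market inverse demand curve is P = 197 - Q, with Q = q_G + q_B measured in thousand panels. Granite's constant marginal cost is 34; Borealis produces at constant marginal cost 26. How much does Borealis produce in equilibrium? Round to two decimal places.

Solve by backward induction. Given q_G, the follower Borealis maximises π_B = (197 - q_G - q_B)q_B - 26q_B.
∂π_B/∂q_B = 171 - q_G - 2q_B = 0 gives the reaction function q_B = (171 - q_G)/2.
Granite substitutes q_B(q_G) into its own profit: π_G = q_G(197 - q_G - (171 - q_G)/2) - 34q_G = (223/2 - (1/2)q_G)q_G - 34q_G.
Leader FOC: 155/2 - q_G = 0, so q_G = 155/2.
Then q_B = (171 - 155/2)/2 = 187/4.

46.75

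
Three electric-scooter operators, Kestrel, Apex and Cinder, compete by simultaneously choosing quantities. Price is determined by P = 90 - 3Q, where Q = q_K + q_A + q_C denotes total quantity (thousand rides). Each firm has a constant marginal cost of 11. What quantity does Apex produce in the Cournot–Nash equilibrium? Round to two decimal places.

A representative firm's profit is π_i = q_i(90 - 3Q) - 11q_i.
Setting ∂π_i/∂q_i = 0 with rivals' quantities fixed: 79 - 6q_i - 3·Σ_{j≠i} q_j = 0.
With identical firms every q_j equals q_i, so Σ_{j≠i} q_j = 2q_i and 79 = 12q_i, giving q_i = 79/12.

6.58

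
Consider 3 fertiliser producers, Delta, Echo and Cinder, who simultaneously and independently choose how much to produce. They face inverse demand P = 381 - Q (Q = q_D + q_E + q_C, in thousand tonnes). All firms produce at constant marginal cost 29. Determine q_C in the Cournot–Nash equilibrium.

88

Each firm earns π_i = (381 - Q)q_i - 29q_i.
Setting ∂π_i/∂q_i = 0 with rivals' quantities fixed: 352 - 2q_i - Σ_{j≠i} q_j = 0.
With identical firms every q_j equals q_i, so Σ_{j≠i} q_j = 2q_i and 352 = 4q_i, giving q_i = 88.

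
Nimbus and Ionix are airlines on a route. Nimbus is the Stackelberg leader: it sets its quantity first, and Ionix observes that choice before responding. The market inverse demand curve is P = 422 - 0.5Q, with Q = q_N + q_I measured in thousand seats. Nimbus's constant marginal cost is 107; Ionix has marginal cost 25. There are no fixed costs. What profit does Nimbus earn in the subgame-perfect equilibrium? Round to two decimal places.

The follower Ionix best-responds to any q_N: π_I = (422 - 0.5Q)q_I - 25q_I.
Follower FOC: 397 - (1/2)q_N - q_I = 0, so q_I(q_N) = (397 - (1/2)q_N).
Nimbus substitutes q_I(q_N) into its own profit: π_N = q_N(422 - (1/2)q_N - (397 - (1/2)q_N)/2) - 107q_N = (447/2 - (1/4)q_N)q_N - 107q_N.
Leader FOC: 233/2 - (1/2)q_N = 0, so q_N = 233.
Then q_I = (397 - (1/2)·233) = 561/2.
Price P = 422 - (1/2)·(1027/2) = 661/4.
Nimbus's profit: (661/4 - 107)·233 = 13572.2500.

13572.25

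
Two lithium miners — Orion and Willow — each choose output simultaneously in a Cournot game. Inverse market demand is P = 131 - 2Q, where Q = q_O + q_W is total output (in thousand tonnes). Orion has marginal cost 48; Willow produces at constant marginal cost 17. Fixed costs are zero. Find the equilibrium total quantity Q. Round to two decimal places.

32.83

Orion's profit: π_O = (131 - 2Q)q_O - (48q_O). Setting ∂π_O/∂q_O = 0: 83 - 4q_O - 2(q_W) = 0.
Willow's first-order condition: 114 - 4q_W - 2(q_O) = 0.
Best responses: q_O = (83 - 2q_W)/4, q_W = (114 - 2q_O)/4.
Substituting one into the other gives q_O = 26/3 and q_W = 145/6.
Total output Q = 26/3 + 145/6 = 197/6.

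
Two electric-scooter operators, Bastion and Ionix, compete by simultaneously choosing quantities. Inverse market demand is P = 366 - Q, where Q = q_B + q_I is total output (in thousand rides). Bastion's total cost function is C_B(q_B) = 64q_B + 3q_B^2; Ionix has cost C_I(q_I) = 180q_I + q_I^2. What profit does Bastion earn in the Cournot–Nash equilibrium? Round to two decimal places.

4347.49

Bastion's profit: π_B = (366 - Q)q_B - (64q_B + 3q_B²). Setting ∂π_B/∂q_B = 0: 302 - 8q_B - (q_I) = 0.
Ionix's first-order condition: 186 - 4q_I - (q_B) = 0.
Rearranging gives the reaction functions q_B = (302 - q_I)/8 and q_I = (186 - q_B)/4.
Substituting one into the other gives q_B = 1022/31 and q_I = 1186/31.
Price P = 366 - 71.2258 = 294.7742.
Bastion's profit: 294.7742·(1022/31) - 64·(1022/31) - 3(1022/31)² = 4347.4880.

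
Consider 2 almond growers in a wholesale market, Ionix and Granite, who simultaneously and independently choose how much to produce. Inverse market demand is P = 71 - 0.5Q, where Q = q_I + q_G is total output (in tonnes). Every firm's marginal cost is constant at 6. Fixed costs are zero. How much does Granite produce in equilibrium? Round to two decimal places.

Each firm earns π_i = (71 - 0.5Q)q_i - 6q_i.
Setting ∂π_i/∂q_i = 0 with rivals' quantities fixed: 65 - q_i - (1/2)q_j = 0.
With identical firms every q_j equals q_i, so q_j = q_i and 65 = (3/2)q_i, giving q_i = 130/3.

43.33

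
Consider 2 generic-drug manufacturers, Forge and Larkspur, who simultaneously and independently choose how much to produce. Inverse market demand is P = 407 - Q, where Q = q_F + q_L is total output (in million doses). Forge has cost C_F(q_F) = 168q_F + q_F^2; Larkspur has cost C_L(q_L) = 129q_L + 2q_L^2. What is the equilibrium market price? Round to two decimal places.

Forge's profit: π_F = (407 - Q)q_F - (168q_F + q_F²). Setting ∂π_F/∂q_F = 0: 239 - 4q_F - (q_L) = 0.
Larkspur's first-order condition: 278 - 6q_L - (q_F) = 0.
So q_F = (239 - q_L)/4 and q_L = (278 - q_F)/6.
Substituting one into the other gives q_F = 1156/23 and q_L = 873/23.
Total output Q = 88.2174, so price P = 407 - 88.2174 = 318.7826.

318.78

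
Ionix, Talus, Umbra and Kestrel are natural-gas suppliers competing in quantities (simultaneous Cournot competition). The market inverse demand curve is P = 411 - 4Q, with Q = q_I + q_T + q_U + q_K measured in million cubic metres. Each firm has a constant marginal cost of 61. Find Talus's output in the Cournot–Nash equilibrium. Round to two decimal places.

A representative firm's profit is π_i = q_i(411 - 4Q) - 61q_i.
Setting ∂π_i/∂q_i = 0 with rivals' quantities fixed: 350 - 8q_i - 4·Σ_{j≠i} q_j = 0.
With identical firms every q_j equals q_i, so Σ_{j≠i} q_j = 3q_i and 350 = 20q_i, giving q_i = 35/2.

17.50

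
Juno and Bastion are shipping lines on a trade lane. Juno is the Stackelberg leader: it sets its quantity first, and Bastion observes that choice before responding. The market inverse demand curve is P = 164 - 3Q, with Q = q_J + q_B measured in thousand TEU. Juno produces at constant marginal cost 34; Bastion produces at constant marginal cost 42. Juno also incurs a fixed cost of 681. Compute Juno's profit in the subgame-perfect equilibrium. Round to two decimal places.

The follower Bastion best-responds to any q_J: π_B = (164 - 3Q)q_B - 42q_B.
Setting the follower's marginal profit to zero, 122 - 3q_J - 6q_B = 0, i.e. q_B = (122 - 3q_J)/6.
Juno substitutes q_B(q_J) into its own profit: π_J = q_J(164 - 3q_J - (122 - 3q_J)/2) - 34q_J = (103 - (3/2)q_J)q_J - 34q_J.
Leader FOC: 69 - 3q_J = 0, so q_J = 23.
Then q_B = (122 - 3·23)/6 = 53/6.
Price P = 164 - 3·(191/6) = 137/2.
Juno's profit: (137/2 - 34)·23 - 681 = 225/2.

112.50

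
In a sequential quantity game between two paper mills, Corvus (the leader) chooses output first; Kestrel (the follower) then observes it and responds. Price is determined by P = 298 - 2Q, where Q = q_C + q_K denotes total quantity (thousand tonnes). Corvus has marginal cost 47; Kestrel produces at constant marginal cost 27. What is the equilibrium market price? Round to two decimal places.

The follower Kestrel best-responds to any q_C: π_K = (298 - 2Q)q_K - 27q_K.
Follower FOC: 271 - 2q_C - 4q_K = 0, so q_K(q_C) = (271 - 2q_C)/4.
The leader anticipates this reaction. Substituting into P = 298 - 2Q gives P = 325/2 - q_C, so π_C = (325/2 - q_C)q_C - 47q_C.
The leader's first-order condition 231/2 - 2q_C = 0 yields q_C = 231/4.
Then q_K = (271 - 2·(231/4))/4 = 311/8.
Total output Q = 773/8, so price P = 298 - 2·(773/8) = 419/4.

104.75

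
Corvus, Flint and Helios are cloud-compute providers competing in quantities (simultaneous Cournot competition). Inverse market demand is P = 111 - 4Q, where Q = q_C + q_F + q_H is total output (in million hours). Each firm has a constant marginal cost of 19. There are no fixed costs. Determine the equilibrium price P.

42

Each firm earns π_i = (111 - 4Q)q_i - 19q_i.
First-order condition (treating rivals' output as given): 92 - 8q_i - 4·Σ_{j≠i} q_j = 0.
With identical firms every q_j equals q_i, so Σ_{j≠i} q_j = 2q_i and 92 = 16q_i, giving q_i = 23/4.
Total output Q = 69/4, so price P = 111 - 4·(69/4) = 42.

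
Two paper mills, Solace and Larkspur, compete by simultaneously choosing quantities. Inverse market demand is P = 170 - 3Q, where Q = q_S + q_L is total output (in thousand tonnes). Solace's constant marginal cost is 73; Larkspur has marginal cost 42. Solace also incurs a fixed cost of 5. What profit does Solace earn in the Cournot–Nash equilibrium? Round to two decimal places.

Solace's profit: π_S = (170 - 3Q)q_S - (73q_S). Setting ∂π_S/∂q_S = 0: 97 - 6q_S - 3(q_L) = 0.
Larkspur's profit: π_L = (170 - 3Q)q_L - (42q_L). Setting ∂π_L/∂q_L = 0: 128 - 6q_L - 3(q_S) = 0.
Best responses: q_S = (97 - 3q_L)/6, q_L = (128 - 3q_S)/6.
Substituting one into the other gives q_S = 22/3 and q_L = 53/3.
Price P = 170 - 3·25 = 95.
Solace's profit: (95 - 73)·(22/3) - 5 = 469/3.

156.33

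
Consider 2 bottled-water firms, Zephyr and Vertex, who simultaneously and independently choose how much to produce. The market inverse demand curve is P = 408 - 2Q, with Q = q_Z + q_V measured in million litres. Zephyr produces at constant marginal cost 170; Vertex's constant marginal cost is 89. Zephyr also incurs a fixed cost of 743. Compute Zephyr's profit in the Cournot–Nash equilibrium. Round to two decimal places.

Zephyr's profit: π_Z = (408 - 2Q)q_Z - (170q_Z). Setting ∂π_Z/∂q_Z = 0: 238 - 4q_Z - 2(q_V) = 0.
Vertex's profit: π_V = (408 - 2Q)q_V - (89q_V). Setting ∂π_V/∂q_V = 0: 319 - 4q_V - 2(q_Z) = 0.
Best responses: q_Z = (238 - 2q_V)/4, q_V = (319 - 2q_Z)/4.
Solving the pair: q_Z = 157/6, q_V = 200/3.
Price P = 408 - 2·(557/6) = 667/3.
Zephyr's profit: (667/3 - 170)·(157/6) - 743 = 626.3889.

626.39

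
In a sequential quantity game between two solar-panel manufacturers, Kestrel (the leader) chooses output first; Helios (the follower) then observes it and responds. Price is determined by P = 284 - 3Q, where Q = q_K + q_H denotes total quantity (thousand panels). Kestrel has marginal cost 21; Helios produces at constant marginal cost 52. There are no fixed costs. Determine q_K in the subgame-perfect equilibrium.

Solve by backward induction. Given q_K, the follower Helios maximises π_H = (284 - 3q_K - 3q_H)q_H - 52q_H.
Follower FOC: 232 - 3q_K - 6q_H = 0, so q_H(q_K) = (232 - 3q_K)/6.
Kestrel substitutes q_H(q_K) into its own profit: π_K = q_K(284 - 3q_K - (232 - 3q_K)/2) - 21q_K = (168 - (3/2)q_K)q_K - 21q_K.
The leader's first-order condition 147 - 3q_K = 0 yields q_K = 49.
Then q_H = (232 - 3·49)/6 = 85/6.

49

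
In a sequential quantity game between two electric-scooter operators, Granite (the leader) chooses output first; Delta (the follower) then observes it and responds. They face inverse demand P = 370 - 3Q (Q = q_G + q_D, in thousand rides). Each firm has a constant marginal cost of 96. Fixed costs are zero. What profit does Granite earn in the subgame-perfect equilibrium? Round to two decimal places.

The follower Delta best-responds to any q_G: π_D = (370 - 3Q)q_D - 96q_D.
Setting the follower's marginal profit to zero, 274 - 3q_G - 6q_D = 0, i.e. q_D = (274 - 3q_G)/6.
Granite substitutes q_D(q_G) into its own profit: π_G = q_G(370 - 3q_G - (274 - 3q_G)/2) - 96q_G = (233 - (3/2)q_G)q_G - 96q_G.
Maximising: ∂π_G/∂q_G = 137 - 3q_G = 0, giving q_G = 137/3.
Then q_D = (274 - 3·(137/3))/6 = 137/6.
Price P = 370 - 3·(137/2) = 329/2.
Granite's profit: (329/2 - 96)·(137/3) = 3128.1667.

3128.17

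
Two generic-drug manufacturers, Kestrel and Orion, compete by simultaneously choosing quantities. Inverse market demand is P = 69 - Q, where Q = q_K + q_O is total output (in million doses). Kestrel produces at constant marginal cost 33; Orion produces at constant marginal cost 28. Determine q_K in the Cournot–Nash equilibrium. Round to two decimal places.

Kestrel's profit: π_K = (69 - Q)q_K - (33q_K). Setting ∂π_K/∂q_K = 0: 36 - 2q_K - (q_O) = 0.
Orion's first-order condition: 41 - 2q_O - (q_K) = 0.
So q_K = (36 - q_O)/2 and q_O = (41 - q_K)/2.
Substituting one into the other gives q_K = 31/3 and q_O = 46/3.

10.33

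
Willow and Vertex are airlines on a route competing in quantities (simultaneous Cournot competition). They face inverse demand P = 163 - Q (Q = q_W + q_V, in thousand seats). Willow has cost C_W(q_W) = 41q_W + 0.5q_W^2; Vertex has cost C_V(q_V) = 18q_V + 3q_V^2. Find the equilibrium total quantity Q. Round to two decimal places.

Willow's profit: π_W = (163 - Q)q_W - (41q_W + (1/2)q_W²). Setting ∂π_W/∂q_W = 0: 122 - 3q_W - (q_V) = 0.
Vertex's first-order condition: 145 - 8q_V - (q_W) = 0.
So q_W = (122 - q_V)/3 and q_V = (145 - q_W)/8.
Substituting one into the other gives q_W = 831/23 and q_V = 313/23.
Total output Q = 831/23 + 313/23 = 1144/23.

49.74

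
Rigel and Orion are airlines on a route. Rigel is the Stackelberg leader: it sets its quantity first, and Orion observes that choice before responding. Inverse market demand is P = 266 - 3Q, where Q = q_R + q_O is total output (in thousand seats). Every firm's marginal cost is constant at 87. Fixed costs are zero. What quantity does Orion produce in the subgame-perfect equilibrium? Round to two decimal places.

The follower Orion best-responds to any q_R: π_O = (266 - 3Q)q_O - 87q_O.
Follower FOC: 179 - 3q_R - 6q_O = 0, so q_O(q_R) = (179 - 3q_R)/6.
Rigel substitutes q_O(q_R) into its own profit: π_R = q_R(266 - 3q_R - (179 - 3q_R)/2) - 87q_R = (353/2 - (3/2)q_R)q_R - 87q_R.
Leader FOC: 179/2 - 3q_R = 0, so q_R = 179/6.
Then q_O = (179 - 3·(179/6))/6 = 179/12.

14.92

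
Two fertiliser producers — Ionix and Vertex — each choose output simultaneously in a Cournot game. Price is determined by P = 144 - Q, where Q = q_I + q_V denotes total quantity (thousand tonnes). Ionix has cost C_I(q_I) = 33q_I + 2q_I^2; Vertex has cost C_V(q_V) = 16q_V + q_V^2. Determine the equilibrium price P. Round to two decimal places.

101.70

Ionix's profit: π_I = (144 - Q)q_I - (33q_I + 2q_I²). Setting ∂π_I/∂q_I = 0: 111 - 6q_I - (q_V) = 0.
Vertex's profit: π_V = (144 - Q)q_V - (16q_V + q_V²). Setting ∂π_V/∂q_V = 0: 128 - 4q_V - (q_I) = 0.
Best responses: q_I = (111 - q_V)/6, q_V = (128 - q_I)/4.
Substituting one into the other gives q_I = 316/23 and q_V = 657/23.
Total output Q = 973/23, so price P = 144 - 973/23 = 101.6957.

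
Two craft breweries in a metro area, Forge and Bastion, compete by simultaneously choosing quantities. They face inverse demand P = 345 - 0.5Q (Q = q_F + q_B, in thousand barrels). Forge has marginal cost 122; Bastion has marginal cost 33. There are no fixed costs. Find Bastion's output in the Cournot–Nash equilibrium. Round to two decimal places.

267.33

Forge's profit: π_F = (345 - 0.5Q)q_F - (122q_F). Setting ∂π_F/∂q_F = 0: 223 - q_F - (1/2)(q_B) = 0.
Bastion's profit: π_B = (345 - 0.5Q)q_B - (33q_B). Setting ∂π_B/∂q_B = 0: 312 - q_B - (1/2)(q_F) = 0.
Best responses: q_F = (223 - (1/2)q_B), q_B = (312 - (1/2)q_F).
Substituting one into the other gives q_F = 268/3 and q_B = 802/3.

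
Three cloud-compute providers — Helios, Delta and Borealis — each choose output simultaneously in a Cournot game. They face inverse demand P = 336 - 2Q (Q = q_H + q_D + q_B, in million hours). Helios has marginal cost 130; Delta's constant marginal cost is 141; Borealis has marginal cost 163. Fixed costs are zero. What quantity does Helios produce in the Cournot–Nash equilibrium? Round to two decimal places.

31.25

Helios's profit: π_H = (336 - 2Q)q_H - (130q_H). Setting ∂π_H/∂q_H = 0: 206 - 4q_H - 2(q_D + q_B) = 0.
Delta's first-order condition: 195 - 4q_D - 2(q_H + q_B) = 0.
Borealis's first-order condition: 173 - 4q_B - 2(q_H + q_D) = 0.
Adding the 3 conditions: 574 − 4Q − 4Q = 0, i.e. Q = 287/4.
Back-substituting: q_H = (206 − 287/2)/2 = 125/4, q_D = (195 − 287/2)/2 = 103/4, q_B = (173 − 287/2)/2 = 59/4.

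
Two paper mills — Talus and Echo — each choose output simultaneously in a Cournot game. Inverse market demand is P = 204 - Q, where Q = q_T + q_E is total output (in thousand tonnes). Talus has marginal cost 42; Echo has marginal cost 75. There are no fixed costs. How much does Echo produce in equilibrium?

32

Talus's profit: π_T = (204 - Q)q_T - (42q_T). Setting ∂π_T/∂q_T = 0: 162 - 2q_T - (q_E) = 0.
Echo's first-order condition: 129 - 2q_E - (q_T) = 0.
So q_T = (162 - q_E)/2 and q_E = (129 - q_T)/2.
Solving the pair: q_T = 65, q_E = 32.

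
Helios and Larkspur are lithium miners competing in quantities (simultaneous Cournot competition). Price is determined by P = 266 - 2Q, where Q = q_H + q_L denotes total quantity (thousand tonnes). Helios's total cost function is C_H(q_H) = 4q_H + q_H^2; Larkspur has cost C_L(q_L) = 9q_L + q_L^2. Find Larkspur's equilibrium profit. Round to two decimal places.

3036.11

Helios's profit: π_H = (266 - 2Q)q_H - (4q_H + q_H²). Setting ∂π_H/∂q_H = 0: 262 - 6q_H - 2(q_L) = 0.
Larkspur's first-order condition: 257 - 6q_L - 2(q_H) = 0.
So q_H = (262 - 2q_L)/6 and q_L = (257 - 2q_H)/6.
Substituting one into the other gives q_H = 529/16 and q_L = 509/16.
Price P = 266 - 2·(519/8) = 545/4.
Larkspur's profit: (545/4)·(509/16) - 9·(509/16) - (509/16)² = 3036.1055.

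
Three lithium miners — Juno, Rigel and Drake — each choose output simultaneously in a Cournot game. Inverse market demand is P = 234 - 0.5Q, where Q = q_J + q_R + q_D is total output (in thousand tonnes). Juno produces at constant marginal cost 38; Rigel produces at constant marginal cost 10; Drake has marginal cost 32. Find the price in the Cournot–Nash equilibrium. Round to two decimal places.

78.50

Juno's profit: π_J = (234 - 0.5Q)q_J - (38q_J). Setting ∂π_J/∂q_J = 0: 196 - q_J - (1/2)(q_R + q_D) = 0.
Rigel's profit: π_R = (234 - 0.5Q)q_R - (10q_R). Setting ∂π_R/∂q_R = 0: 224 - q_R - (1/2)(q_J + q_D) = 0.
Drake's profit: π_D = (234 - 0.5Q)q_D - (32q_D). Setting ∂π_D/∂q_D = 0: 202 - q_D - (1/2)(q_J + q_R) = 0.
Adding the 3 first-order conditions: 622 − 2Q = 0, so Q = 311.
Back-substituting: q_J = (196 − 311/2)/(1/2) = 81, q_R = (224 − 311/2)/(1/2) = 137, q_D = (202 − 311/2)/(1/2) = 93.
Total output Q = 311, so price P = 234 - (1/2)·311 = 157/2.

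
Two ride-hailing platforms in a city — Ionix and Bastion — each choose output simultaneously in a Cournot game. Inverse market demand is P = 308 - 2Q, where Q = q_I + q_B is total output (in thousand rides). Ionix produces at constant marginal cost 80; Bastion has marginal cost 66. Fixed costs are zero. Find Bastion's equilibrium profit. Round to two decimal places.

Ionix's profit: π_I = (308 - 2Q)q_I - (80q_I). Setting ∂π_I/∂q_I = 0: 228 - 4q_I - 2(q_B) = 0.
Bastion's profit: π_B = (308 - 2Q)q_B - (66q_B). Setting ∂π_B/∂q_B = 0: 242 - 4q_B - 2(q_I) = 0.
So q_I = (228 - 2q_B)/4 and q_B = (242 - 2q_I)/4.
Substituting one into the other gives q_I = 107/3 and q_B = 128/3.
Price P = 308 - 2·(235/3) = 454/3.
Bastion's profit: (454/3 - 66)·(128/3) = 3640.8889.

3640.89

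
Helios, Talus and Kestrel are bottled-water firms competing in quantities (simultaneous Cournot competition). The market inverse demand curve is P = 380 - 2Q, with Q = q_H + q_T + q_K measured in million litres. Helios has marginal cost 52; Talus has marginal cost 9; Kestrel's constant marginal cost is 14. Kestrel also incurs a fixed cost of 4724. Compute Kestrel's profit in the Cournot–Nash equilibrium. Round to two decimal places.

251.03

Helios's profit: π_H = (380 - 2Q)q_H - (52q_H). Setting ∂π_H/∂q_H = 0: 328 - 4q_H - 2(q_T + q_K) = 0.
Talus's first-order condition: 371 - 4q_T - 2(q_H + q_K) = 0.
Kestrel's first-order condition: 366 - 4q_K - 2(q_H + q_T) = 0.
Summing all 3 equations gives 1065 − 8Q = 0, hence Q = 1065/8.
Back-substituting: q_H = (328 − 1065/4)/2 = 247/8, q_T = (371 − 1065/4)/2 = 419/8, q_K = (366 − 1065/4)/2 = 399/8.
Price P = 380 - 2·(1065/8) = 455/4.
Kestrel's profit: (455/4 - 14)·(399/8) - 4724 = 251.0313.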